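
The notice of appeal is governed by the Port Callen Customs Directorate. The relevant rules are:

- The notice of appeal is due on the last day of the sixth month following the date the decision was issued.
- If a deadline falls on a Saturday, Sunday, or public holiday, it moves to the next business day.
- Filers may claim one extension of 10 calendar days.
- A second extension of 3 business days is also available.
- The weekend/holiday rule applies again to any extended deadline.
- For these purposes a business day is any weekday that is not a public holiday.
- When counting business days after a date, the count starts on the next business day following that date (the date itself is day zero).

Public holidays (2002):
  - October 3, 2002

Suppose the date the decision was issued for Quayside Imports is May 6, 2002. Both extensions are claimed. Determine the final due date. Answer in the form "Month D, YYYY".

6 months after May 6, 2002 falls in November 2002; the last day of that month is November 30, 2002.
November 30, 2002 is a Saturday; the next business day is December 2, 2002 (Monday).
The 10-calendar-day extension moves the deadline from December 2, 2002 to December 12, 2002.
December 12, 2002 is a Thursday and not a listed holiday, so it stands.
The 3-business-day extension runs from December 12, 2002 to December 17, 2002.
December 17, 2002 falls on a Tuesday, which is a business day, so no adjustment is needed.
The final due date is December 17, 2002.

December 17, 2002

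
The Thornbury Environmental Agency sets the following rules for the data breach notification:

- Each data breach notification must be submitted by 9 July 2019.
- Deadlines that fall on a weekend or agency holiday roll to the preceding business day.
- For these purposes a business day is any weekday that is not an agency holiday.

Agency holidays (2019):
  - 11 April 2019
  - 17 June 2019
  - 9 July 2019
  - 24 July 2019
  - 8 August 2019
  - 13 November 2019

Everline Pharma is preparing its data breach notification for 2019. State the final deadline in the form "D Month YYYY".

The statutory due date is 9 July 2019.
9 July 2019 is a listed holiday; the preceding business day is 8 July 2019 (Monday).
Final deadline: 8 July 2019.

8 July 2019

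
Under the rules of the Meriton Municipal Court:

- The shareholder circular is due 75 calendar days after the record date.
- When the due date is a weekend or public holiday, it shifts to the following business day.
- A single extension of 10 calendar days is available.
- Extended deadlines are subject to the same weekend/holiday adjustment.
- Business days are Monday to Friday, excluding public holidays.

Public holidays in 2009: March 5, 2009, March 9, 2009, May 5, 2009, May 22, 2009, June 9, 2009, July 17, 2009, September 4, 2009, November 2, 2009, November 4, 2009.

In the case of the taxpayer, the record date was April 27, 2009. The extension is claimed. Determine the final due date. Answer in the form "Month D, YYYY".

July 23, 2009

Adding 75 calendar days to April 27, 2009 gives July 11, 2009.
July 11, 2009 falls on a Saturday. Rolling to the next business day gives July 13, 2009, a Monday.
With the 10-day extension, July 13, 2009 becomes July 23, 2009.
July 23, 2009 (Thursday) is already a business day.
The final due date is July 23, 2009.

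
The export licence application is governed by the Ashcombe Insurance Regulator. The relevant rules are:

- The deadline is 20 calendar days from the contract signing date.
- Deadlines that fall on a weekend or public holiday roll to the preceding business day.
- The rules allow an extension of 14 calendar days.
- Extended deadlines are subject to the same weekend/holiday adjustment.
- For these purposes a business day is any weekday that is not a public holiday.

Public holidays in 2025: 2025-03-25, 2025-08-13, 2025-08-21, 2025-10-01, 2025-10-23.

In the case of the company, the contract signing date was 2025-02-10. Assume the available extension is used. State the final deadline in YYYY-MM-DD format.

2025-03-14

Adding 20 calendar days to 2025-02-10 gives 2025-03-02.
2025-03-02 falls on a Sunday. Rolling to the preceding business day gives 2025-02-28, a Friday.
Applying the 14-calendar-day extension: 2025-02-28 + 14 days = 2025-03-14.
2025-03-14 falls on a Friday, which is a business day, so no adjustment is needed.
So the filing is due 2025-03-14.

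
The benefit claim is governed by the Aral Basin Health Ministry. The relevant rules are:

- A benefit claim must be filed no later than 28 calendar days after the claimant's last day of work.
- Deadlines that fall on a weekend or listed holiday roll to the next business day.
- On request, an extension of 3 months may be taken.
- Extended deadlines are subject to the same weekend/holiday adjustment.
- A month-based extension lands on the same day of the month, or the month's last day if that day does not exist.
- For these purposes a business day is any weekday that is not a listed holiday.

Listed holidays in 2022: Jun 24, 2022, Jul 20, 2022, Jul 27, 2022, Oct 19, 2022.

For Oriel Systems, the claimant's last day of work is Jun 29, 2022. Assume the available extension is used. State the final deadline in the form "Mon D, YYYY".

Adding 28 calendar days to Jun 29, 2022 gives Jul 27, 2022.
Jul 27, 2022 is a listed holiday, so it moves to the next business day, Jul 28, 2022 (Thursday).
Applying the 3 months extension: 3 months after Jul 28, 2022 is Oct 28, 2022.
Oct 28, 2022 (Friday) is already a business day.
So the filing is due Oct 28, 2022.

Oct 28, 2022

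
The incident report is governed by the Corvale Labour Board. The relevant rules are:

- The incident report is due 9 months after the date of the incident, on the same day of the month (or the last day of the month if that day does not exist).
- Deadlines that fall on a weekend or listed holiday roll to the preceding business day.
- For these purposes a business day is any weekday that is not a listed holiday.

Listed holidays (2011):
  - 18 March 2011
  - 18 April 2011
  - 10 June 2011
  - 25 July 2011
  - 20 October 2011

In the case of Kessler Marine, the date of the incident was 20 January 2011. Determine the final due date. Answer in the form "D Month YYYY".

9 months after 20 January 2011, on the same day of the month, is 20 October 2011.
20 October 2011 is a listed holiday; the preceding business day is 19 October 2011 (Wednesday).
So the filing is due 19 October 2011.

19 October 2011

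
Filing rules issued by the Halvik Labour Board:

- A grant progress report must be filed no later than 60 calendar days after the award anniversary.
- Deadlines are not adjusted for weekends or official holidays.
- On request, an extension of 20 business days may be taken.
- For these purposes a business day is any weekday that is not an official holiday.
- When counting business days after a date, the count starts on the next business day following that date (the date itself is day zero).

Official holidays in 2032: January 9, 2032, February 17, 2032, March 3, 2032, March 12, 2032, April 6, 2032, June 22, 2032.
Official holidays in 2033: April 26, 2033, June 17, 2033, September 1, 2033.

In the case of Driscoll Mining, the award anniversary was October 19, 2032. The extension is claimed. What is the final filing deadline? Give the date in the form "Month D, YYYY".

January 14, 2033

From October 19, 2032, 60 calendar days later is December 18, 2032.
December 18, 2032 falls on a Saturday. The rules make no weekend/holiday allowance, so it remains December 18, 2032.
The 20-business-day extension runs from December 18, 2032 to January 14, 2033.
January 14, 2033 is a Friday; no weekend or holiday adjustment applies.
Deadline: January 14, 2033.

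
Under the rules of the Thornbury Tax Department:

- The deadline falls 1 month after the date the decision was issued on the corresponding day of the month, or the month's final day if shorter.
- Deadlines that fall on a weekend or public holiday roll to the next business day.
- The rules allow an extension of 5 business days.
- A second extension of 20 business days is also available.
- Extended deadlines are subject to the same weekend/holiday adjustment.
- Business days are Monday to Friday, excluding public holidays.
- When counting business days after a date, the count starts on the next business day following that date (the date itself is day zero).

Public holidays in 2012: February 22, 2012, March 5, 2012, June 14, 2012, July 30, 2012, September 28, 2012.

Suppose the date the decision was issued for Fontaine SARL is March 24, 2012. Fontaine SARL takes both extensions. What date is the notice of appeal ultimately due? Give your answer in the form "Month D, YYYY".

May 29, 2012

Moving 1 month forward from March 24, 2012 on the corresponding day gives April 24, 2012.
April 24, 2012 (Tuesday) is already a business day.
The 5-business-day extension runs from April 24, 2012 to May 1, 2012.
May 1, 2012 (Tuesday) is already a business day.
Applying the 20-business-day extension: 20 business days after May 1, 2012 is May 29, 2012.
Since May 29, 2012 is a Tuesday and not a holiday, the date is unchanged.
So the filing is due May 29, 2012.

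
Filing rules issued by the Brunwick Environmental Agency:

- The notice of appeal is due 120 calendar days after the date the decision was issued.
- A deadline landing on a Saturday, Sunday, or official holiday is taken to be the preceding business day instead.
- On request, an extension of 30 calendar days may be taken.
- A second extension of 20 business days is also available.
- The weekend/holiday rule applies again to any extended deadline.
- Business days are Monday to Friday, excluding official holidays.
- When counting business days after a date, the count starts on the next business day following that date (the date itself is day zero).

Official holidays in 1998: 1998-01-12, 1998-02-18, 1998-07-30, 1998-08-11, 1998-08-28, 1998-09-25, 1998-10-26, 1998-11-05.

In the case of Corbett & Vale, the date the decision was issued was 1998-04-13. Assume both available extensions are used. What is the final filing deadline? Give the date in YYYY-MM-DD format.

1998-10-08

120 calendar days after 1998-04-13 is 1998-08-11.
1998-08-11 falls on a listed holiday. Rolling to the preceding business day gives 1998-08-10, a Monday.
With the 30-day extension, 1998-08-10 becomes 1998-09-09.
1998-09-09 is a Wednesday and not a listed holiday, so it stands.
Applying the 20-business-day extension: 20 business days after 1998-09-09 is 1998-10-08.
Since 1998-10-08 is a Thursday and not a holiday, the date is unchanged.
The final due date is 1998-10-08.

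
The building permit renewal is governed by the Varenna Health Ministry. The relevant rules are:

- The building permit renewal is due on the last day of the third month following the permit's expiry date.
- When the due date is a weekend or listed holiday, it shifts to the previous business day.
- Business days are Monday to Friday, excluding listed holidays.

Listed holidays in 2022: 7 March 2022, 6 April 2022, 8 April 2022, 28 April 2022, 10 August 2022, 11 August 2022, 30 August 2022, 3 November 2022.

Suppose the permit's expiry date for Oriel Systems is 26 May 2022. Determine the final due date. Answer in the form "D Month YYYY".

3 months after 26 May 2022 is August 2022; that month ends on 31 August 2022.
Since 31 August 2022 is a Wednesday and not a holiday, the date is unchanged.
Deadline: 31 August 2022.

31 August 2022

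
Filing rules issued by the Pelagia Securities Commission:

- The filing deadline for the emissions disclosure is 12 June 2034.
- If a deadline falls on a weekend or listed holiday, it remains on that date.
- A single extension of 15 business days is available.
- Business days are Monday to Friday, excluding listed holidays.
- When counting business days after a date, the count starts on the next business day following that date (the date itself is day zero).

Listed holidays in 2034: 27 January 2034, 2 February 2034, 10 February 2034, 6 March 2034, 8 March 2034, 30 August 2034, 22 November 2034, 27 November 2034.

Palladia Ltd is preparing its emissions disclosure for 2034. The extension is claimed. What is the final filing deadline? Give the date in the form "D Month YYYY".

3 July 2034

The stated deadline is 12 June 2034.
12 June 2034 falls on a Monday. The rules make no weekend/holiday allowance, so it remains 12 June 2034.
Counting 15 further business days from 12 June 2034 reaches 3 July 2034.
No adjustment is made for weekends or holidays, so 3 July 2034 stands.
So the filing is due 3 July 2034.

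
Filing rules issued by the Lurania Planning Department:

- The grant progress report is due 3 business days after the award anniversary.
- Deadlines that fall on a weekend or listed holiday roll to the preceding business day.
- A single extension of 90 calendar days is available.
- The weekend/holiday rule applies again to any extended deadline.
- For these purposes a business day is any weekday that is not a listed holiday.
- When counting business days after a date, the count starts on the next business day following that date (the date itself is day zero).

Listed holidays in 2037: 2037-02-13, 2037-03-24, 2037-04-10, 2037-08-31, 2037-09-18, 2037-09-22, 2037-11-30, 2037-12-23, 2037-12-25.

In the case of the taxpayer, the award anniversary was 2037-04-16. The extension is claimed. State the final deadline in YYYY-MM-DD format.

2037-07-20

Counting 3 business days after 2037-04-16 (skipping weekends and listed holidays) reaches 2037-04-21.
2037-04-21 is a Tuesday and not a listed holiday, so it stands.
Add the 90 calendar-day extension to 2037-04-21: 2037-07-20.
2037-07-20 falls on a Monday, which is a business day, so no adjustment is needed.
Deadline: 2037-07-20.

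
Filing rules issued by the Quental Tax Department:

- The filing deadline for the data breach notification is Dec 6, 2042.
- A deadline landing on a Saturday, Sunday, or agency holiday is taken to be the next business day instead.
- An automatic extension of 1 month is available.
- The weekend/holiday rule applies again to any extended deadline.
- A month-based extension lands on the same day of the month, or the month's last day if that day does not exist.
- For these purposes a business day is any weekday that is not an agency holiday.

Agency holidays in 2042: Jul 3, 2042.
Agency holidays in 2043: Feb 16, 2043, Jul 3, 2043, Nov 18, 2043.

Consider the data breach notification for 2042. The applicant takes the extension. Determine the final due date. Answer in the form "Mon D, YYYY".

The stated deadline is Dec 6, 2042.
Dec 6, 2042 falls on a Saturday. Rolling to the next business day gives Dec 8, 2042, a Monday.
The 1 month extension carries Dec 8, 2042 to Jan 8, 2043.
Jan 8, 2043 is a Thursday and not a listed holiday, so it stands.
The final due date is Jan 8, 2043.

Jan 8, 2043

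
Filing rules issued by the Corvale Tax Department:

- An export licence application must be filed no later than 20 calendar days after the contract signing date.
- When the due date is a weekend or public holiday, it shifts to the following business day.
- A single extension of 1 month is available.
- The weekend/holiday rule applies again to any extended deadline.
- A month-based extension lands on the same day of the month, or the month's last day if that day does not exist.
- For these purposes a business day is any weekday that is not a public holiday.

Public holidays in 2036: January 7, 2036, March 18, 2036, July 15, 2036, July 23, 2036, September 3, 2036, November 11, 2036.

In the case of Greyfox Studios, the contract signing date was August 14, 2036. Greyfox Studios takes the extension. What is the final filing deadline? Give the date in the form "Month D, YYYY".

October 6, 2036

Adding 20 calendar days to August 14, 2036 gives September 3, 2036.
September 3, 2036 is a listed holiday, so it moves to the next business day, September 4, 2036 (Thursday).
Add 1 month to September 4, 2036: October 4, 2036.
October 4, 2036 is a Saturday; the next business day is October 6, 2036 (Monday).
Deadline: October 6, 2036.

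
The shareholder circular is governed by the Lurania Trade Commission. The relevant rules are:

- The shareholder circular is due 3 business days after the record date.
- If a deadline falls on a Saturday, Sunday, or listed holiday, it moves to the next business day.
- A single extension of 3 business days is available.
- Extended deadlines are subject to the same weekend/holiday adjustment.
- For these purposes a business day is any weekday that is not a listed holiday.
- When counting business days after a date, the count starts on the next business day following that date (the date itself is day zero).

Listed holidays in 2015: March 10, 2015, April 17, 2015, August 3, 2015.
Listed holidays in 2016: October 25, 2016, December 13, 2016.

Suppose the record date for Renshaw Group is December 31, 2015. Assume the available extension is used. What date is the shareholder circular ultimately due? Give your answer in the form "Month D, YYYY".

January 8, 2016

Counting 3 business days after December 31, 2015 (skipping weekends and listed holidays) reaches January 5, 2016.
January 5, 2016 falls on a Tuesday, which is a business day, so no adjustment is needed.
Applying the 3-business-day extension: 3 business days after January 5, 2016 is January 8, 2016.
Since January 8, 2016 is a Friday and not a holiday, the date is unchanged.
Deadline: January 8, 2016.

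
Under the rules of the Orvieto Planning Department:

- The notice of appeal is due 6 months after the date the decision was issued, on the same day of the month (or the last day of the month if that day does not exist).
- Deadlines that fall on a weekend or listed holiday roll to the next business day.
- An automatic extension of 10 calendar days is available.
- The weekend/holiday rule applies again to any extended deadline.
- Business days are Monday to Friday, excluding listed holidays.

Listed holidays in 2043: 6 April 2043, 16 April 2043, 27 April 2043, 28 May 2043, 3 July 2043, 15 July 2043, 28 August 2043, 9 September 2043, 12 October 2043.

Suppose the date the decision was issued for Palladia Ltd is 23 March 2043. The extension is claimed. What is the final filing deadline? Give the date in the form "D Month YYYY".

Moving 6 months forward from 23 March 2043 on the corresponding day gives 23 September 2043.
23 September 2043 is a Wednesday and not a listed holiday, so it stands.
With the 10-day extension, 23 September 2043 becomes 3 October 2043.
3 October 2043 is a Saturday; the next business day is 5 October 2043 (Monday).
Deadline: 5 October 2043.

5 October 2043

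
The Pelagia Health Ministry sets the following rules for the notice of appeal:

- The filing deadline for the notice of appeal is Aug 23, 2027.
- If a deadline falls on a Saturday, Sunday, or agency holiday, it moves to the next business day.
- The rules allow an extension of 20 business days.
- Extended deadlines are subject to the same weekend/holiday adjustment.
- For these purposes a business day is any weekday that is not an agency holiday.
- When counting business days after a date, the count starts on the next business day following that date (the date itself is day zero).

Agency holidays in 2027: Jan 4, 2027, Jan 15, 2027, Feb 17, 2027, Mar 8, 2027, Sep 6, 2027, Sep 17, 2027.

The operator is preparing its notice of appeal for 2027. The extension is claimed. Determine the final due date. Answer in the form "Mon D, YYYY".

The stated deadline is Aug 23, 2027.
Aug 23, 2027 is a Monday and not a listed holiday, so it stands.
The 20-business-day extension runs from Aug 23, 2027 to Sep 22, 2027.
Sep 22, 2027 (Wednesday) is already a business day.
The final due date is Sep 22, 2027.

Sep 22, 2027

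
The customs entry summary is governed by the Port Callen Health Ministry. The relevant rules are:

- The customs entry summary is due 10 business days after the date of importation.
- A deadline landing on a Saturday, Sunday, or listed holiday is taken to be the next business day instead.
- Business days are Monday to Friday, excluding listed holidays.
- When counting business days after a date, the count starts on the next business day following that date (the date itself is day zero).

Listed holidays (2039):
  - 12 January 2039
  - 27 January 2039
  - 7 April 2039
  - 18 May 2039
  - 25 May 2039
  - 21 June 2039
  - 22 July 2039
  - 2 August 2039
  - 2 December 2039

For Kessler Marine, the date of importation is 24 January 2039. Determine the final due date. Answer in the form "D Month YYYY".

Starting the day after 24 January 2039 and counting 10 business days lands on 8 February 2039.
8 February 2039 (Tuesday) is already a business day.
Deadline: 8 February 2039.

8 February 2039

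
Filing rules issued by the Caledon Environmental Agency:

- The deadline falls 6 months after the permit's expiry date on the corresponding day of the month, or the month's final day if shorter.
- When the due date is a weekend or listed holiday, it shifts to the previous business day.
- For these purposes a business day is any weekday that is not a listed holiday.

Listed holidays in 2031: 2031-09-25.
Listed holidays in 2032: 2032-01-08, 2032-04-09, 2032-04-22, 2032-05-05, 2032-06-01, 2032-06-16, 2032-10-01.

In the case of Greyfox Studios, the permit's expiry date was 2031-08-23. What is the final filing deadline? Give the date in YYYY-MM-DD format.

2032-02-23

Moving 6 months forward from 2031-08-23 on the corresponding day gives 2032-02-23.
2032-02-23 is a Monday and not a listed holiday, so it stands.
Final deadline: 2032-02-23.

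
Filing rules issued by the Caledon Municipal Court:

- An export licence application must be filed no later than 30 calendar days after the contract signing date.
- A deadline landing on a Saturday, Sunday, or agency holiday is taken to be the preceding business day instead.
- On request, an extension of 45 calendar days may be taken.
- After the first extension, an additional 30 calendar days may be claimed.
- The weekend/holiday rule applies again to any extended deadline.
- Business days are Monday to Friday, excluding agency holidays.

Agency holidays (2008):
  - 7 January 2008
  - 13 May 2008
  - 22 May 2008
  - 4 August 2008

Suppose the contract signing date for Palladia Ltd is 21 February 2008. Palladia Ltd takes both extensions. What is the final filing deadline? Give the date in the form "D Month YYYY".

Trigger date 21 February 2008 + 30 calendar days = 22 March 2008.
22 March 2008 is a Saturday; the preceding business day is 21 March 2008 (Friday).
With the 45-day extension, 21 March 2008 becomes 5 May 2008.
5 May 2008 (Monday) is already a business day.
The 30-calendar-day extension moves the deadline from 5 May 2008 to 4 June 2008.
4 June 2008 is a Wednesday and not a listed holiday, so it stands.
Final deadline: 4 June 2008.

4 June 2008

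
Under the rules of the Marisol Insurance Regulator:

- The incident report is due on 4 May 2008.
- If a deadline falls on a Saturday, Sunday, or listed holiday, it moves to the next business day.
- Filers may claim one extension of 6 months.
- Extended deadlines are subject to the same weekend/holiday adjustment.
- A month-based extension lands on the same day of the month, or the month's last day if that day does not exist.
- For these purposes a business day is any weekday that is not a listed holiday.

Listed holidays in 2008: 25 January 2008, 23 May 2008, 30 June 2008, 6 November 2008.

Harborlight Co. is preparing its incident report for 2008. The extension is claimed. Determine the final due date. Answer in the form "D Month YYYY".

5 November 2008

The statutory due date is 4 May 2008.
Because 4 May 2008 is a Sunday, the deadline becomes 5 May 2008 (Monday).
Add 6 months to 5 May 2008: 5 November 2008.
5 November 2008 falls on a Wednesday, which is a business day, so no adjustment is needed.
Final deadline: 5 November 2008.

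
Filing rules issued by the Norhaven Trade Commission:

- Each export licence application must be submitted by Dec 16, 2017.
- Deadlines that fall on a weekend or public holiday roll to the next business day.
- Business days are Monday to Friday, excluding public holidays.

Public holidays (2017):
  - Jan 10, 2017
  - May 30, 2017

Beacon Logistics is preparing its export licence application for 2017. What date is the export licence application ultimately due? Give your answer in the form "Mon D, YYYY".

Dec 18, 2017

Start from the fixed due date, Dec 16, 2017.
Because Dec 16, 2017 is a Saturday, the deadline becomes Dec 18, 2017 (Monday).
The final due date is Dec 18, 2017.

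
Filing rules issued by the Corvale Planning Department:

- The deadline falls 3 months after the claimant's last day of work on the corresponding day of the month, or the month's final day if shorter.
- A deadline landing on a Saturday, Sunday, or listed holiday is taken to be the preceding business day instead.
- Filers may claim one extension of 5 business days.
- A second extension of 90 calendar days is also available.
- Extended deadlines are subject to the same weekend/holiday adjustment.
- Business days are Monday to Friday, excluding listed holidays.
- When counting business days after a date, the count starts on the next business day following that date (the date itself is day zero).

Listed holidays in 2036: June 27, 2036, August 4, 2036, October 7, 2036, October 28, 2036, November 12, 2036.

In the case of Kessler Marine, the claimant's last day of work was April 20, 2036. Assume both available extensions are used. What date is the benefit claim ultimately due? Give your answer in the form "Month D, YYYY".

October 23, 2036

3 months after April 20, 2036, on the same day of the month, is July 20, 2036.
July 20, 2036 falls on a Sunday. Rolling to the preceding business day gives July 18, 2036, a Friday.
The 5-business-day extension runs from July 18, 2036 to July 25, 2036.
July 25, 2036 falls on a Friday, which is a business day, so no adjustment is needed.
The 90-calendar-day extension moves the deadline from July 25, 2036 to October 23, 2036.
October 23, 2036 is a Thursday and not a listed holiday, so it stands.
Deadline: October 23, 2036.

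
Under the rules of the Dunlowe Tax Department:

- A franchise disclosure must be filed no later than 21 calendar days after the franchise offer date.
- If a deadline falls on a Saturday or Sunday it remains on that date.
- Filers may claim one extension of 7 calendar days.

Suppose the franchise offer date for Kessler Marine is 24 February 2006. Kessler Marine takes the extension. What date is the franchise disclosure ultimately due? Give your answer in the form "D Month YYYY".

21 calendar days after 24 February 2006 is 17 March 2006.
No adjustment is made for weekends or holidays, so 17 March 2006 stands.
The 7-calendar-day extension moves the deadline from 17 March 2006 to 24 March 2006.
24 March 2006 is a Friday; no weekend or holiday adjustment applies.
The final due date is 24 March 2006.

24 March 2006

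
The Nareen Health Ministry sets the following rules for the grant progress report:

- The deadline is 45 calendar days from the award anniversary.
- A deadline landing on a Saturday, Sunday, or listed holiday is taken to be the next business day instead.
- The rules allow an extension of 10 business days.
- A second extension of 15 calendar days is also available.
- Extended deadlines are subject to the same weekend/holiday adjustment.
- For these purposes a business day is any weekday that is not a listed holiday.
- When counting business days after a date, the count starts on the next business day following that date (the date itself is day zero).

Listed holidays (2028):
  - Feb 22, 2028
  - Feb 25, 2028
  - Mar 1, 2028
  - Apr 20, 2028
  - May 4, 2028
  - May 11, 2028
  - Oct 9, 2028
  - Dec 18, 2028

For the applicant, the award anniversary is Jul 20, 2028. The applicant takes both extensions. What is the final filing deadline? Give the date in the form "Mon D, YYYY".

Oct 3, 2028

From Jul 20, 2028, 45 calendar days later is Sep 3, 2028.
Sep 3, 2028 falls on a Sunday. Rolling to the next business day gives Sep 4, 2028, a Monday.
The 10-business-day extension runs from Sep 4, 2028 to Sep 18, 2028.
Sep 18, 2028 (Monday) is already a business day.
Applying the 15-calendar-day extension: Sep 18, 2028 + 15 days = Oct 3, 2028.
Oct 3, 2028 falls on a Tuesday, which is a business day, so no adjustment is needed.
Final deadline: Oct 3, 2028.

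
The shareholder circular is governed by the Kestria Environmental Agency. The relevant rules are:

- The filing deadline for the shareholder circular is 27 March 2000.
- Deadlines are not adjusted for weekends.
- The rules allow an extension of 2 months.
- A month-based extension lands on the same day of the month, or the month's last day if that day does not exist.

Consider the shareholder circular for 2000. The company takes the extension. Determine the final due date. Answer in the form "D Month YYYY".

The statutory due date is 27 March 2000.
No adjustment is made for weekends or holidays, so 27 March 2000 stands.
Applying the 2 months extension: 2 months after 27 March 2000 is 27 May 2000.
No adjustment is made for weekends or holidays, so 27 May 2000 stands.
Deadline: 27 May 2000.

27 May 2000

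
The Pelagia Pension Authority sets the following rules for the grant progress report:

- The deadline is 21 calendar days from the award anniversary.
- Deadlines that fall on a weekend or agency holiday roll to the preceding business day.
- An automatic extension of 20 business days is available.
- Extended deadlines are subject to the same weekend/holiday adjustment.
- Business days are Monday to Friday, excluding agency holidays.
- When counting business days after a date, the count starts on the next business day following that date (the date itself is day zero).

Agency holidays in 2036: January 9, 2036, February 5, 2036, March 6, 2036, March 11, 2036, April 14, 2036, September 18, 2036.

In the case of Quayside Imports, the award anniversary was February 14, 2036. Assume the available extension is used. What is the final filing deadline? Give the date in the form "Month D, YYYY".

April 4, 2036

21 calendar days after February 14, 2036 is March 6, 2036.
March 6, 2036 is a listed holiday, so it moves to the preceding business day, March 5, 2036 (Wednesday).
Applying the 20-business-day extension: 20 business days after March 5, 2036 is April 4, 2036.
April 4, 2036 is a Friday and not a listed holiday, so it stands.
Deadline: April 4, 2036.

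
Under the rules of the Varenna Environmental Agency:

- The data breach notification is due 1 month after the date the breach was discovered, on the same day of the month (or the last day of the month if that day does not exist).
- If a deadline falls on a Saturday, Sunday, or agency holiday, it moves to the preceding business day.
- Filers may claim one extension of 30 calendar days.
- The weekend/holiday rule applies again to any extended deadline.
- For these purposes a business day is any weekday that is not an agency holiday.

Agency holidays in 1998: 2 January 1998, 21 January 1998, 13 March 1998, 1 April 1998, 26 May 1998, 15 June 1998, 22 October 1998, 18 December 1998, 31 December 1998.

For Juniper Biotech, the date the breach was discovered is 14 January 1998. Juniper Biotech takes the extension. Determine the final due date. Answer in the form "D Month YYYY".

12 March 1998

1 month after 14 January 1998, on the same day of the month, is 14 February 1998.
Because 14 February 1998 is a Saturday, the deadline becomes 13 February 1998 (Friday).
Add the 30 calendar-day extension to 13 February 1998: 15 March 1998.
15 March 1998 falls on a Sunday. Rolling to the preceding business day gives 12 March 1998, a Thursday.
Deadline: 12 March 1998.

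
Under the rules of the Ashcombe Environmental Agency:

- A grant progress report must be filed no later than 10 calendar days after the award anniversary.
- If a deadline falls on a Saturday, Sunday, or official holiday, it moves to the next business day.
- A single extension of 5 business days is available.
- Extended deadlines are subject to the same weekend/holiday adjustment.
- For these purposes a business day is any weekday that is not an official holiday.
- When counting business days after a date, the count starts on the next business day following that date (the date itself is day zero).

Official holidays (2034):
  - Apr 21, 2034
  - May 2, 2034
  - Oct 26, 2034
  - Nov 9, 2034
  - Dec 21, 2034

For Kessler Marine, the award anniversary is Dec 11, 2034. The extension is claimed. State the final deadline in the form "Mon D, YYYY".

Dec 29, 2034

Trigger date Dec 11, 2034 + 10 calendar days = Dec 21, 2034.
Dec 21, 2034 is a listed holiday, so it moves to the next business day, Dec 22, 2034 (Friday).
The 5-business-day extension runs from Dec 22, 2034 to Dec 29, 2034.
Dec 29, 2034 (Friday) is already a business day.
So the filing is due Dec 29, 2034.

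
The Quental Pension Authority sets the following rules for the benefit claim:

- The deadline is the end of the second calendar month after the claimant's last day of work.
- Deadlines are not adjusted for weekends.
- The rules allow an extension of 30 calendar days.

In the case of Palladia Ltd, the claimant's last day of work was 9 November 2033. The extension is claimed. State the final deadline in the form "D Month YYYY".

2 months after 9 November 2033 is January 2034; that month ends on 31 January 2034.
31 January 2034 falls on a Tuesday. The rules make no weekend/holiday allowance, so it remains 31 January 2034.
With the 30-day extension, 31 January 2034 becomes 2 March 2034.
2 March 2034 is a Thursday; no weekend or holiday adjustment applies.
The final due date is 2 March 2034.

2 March 2034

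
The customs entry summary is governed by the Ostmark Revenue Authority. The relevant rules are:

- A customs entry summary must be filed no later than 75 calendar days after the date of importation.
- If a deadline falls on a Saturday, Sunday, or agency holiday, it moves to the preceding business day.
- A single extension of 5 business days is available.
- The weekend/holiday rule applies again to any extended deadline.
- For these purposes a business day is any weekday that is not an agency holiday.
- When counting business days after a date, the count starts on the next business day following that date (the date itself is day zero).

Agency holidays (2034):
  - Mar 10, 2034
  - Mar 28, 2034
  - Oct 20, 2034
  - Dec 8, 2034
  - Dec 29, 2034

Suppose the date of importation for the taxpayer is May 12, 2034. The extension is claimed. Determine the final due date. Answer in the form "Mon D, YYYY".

Aug 2, 2034

75 calendar days after May 12, 2034 is Jul 26, 2034.
Jul 26, 2034 falls on a Wednesday, which is a business day, so no adjustment is needed.
Counting 5 further business days from Jul 26, 2034 reaches Aug 2, 2034.
Aug 2, 2034 (Wednesday) is already a business day.
So the filing is due Aug 2, 2034.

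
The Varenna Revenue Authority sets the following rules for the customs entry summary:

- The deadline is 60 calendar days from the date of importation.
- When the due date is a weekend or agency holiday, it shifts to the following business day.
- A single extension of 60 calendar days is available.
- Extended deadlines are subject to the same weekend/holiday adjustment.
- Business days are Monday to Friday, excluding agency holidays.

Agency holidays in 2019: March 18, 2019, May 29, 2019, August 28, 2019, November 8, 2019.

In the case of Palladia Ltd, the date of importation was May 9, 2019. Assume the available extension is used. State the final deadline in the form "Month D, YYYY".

September 6, 2019

From May 9, 2019, 60 calendar days later is July 8, 2019.
July 8, 2019 falls on a Monday, which is a business day, so no adjustment is needed.
Add the 60 calendar-day extension to July 8, 2019: September 6, 2019.
September 6, 2019 (Friday) is already a business day.
Deadline: September 6, 2019.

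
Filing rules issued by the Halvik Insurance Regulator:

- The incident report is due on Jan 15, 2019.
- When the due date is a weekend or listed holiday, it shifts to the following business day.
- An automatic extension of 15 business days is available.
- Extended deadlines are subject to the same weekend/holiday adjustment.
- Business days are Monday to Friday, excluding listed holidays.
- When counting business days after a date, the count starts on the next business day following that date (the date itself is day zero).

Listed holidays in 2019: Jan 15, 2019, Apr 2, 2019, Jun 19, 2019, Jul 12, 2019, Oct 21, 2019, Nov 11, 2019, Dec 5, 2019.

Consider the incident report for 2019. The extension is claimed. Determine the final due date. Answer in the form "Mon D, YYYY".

The statutory due date is Jan 15, 2019.
Jan 15, 2019 is a listed holiday, so it moves to the next business day, Jan 16, 2019 (Wednesday).
The 15-business-day extension runs from Jan 16, 2019 to Feb 6, 2019.
Feb 6, 2019 is a Wednesday and not a listed holiday, so it stands.
Deadline: Feb 6, 2019.

Feb 6, 2019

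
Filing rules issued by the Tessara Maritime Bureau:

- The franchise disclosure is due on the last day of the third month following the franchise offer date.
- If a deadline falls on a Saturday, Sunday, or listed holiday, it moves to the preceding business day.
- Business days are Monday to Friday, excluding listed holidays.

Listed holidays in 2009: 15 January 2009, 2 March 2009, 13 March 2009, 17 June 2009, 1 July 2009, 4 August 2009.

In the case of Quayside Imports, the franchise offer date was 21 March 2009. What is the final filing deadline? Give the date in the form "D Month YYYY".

30 June 2009

3 months after 21 March 2009 is June 2009; that month ends on 30 June 2009.
30 June 2009 (Tuesday) is already a business day.
The final due date is 30 June 2009.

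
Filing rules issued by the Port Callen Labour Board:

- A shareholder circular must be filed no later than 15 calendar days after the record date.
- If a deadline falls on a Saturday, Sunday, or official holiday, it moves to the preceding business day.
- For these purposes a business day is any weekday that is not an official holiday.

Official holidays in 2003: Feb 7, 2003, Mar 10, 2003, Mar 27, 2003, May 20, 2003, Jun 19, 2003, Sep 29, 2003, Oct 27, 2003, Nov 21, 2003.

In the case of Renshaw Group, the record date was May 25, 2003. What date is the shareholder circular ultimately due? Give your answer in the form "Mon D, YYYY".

Jun 9, 2003

15 calendar days after May 25, 2003 is Jun 9, 2003.
Jun 9, 2003 falls on a Monday, which is a business day, so no adjustment is needed.
Final deadline: Jun 9, 2003.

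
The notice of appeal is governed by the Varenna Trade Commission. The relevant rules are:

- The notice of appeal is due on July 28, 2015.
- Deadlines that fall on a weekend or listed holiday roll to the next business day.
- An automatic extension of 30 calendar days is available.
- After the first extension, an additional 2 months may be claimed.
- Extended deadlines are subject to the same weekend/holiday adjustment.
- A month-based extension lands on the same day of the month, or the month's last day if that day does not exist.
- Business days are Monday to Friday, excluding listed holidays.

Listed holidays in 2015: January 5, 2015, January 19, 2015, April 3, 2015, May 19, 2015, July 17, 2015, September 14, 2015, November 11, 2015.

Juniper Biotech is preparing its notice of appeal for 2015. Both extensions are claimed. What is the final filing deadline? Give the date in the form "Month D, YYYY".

The stated deadline is July 28, 2015.
July 28, 2015 (Tuesday) is already a business day.
Applying the 30-calendar-day extension: July 28, 2015 + 30 days = August 27, 2015.
Since August 27, 2015 is a Thursday and not a holiday, the date is unchanged.
Applying the 2 months extension: 2 months after August 27, 2015 is October 27, 2015.
October 27, 2015 (Tuesday) is already a business day.
So the filing is due October 27, 2015.

October 27, 2015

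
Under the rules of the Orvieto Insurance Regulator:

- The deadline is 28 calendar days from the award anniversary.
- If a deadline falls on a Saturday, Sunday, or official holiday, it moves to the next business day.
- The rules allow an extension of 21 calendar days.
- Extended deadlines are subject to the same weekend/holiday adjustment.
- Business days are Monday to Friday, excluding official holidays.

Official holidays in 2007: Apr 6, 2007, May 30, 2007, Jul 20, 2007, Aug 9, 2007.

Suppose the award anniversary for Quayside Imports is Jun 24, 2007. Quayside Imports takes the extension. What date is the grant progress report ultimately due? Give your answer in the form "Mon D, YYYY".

Trigger date Jun 24, 2007 + 28 calendar days = Jul 22, 2007.
Jul 22, 2007 falls on a Sunday. Rolling to the next business day gives Jul 23, 2007, a Monday.
Applying the 21-calendar-day extension: Jul 23, 2007 + 21 days = Aug 13, 2007.
Aug 13, 2007 is a Monday and not a listed holiday, so it stands.
Final deadline: Aug 13, 2007.

Aug 13, 2007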